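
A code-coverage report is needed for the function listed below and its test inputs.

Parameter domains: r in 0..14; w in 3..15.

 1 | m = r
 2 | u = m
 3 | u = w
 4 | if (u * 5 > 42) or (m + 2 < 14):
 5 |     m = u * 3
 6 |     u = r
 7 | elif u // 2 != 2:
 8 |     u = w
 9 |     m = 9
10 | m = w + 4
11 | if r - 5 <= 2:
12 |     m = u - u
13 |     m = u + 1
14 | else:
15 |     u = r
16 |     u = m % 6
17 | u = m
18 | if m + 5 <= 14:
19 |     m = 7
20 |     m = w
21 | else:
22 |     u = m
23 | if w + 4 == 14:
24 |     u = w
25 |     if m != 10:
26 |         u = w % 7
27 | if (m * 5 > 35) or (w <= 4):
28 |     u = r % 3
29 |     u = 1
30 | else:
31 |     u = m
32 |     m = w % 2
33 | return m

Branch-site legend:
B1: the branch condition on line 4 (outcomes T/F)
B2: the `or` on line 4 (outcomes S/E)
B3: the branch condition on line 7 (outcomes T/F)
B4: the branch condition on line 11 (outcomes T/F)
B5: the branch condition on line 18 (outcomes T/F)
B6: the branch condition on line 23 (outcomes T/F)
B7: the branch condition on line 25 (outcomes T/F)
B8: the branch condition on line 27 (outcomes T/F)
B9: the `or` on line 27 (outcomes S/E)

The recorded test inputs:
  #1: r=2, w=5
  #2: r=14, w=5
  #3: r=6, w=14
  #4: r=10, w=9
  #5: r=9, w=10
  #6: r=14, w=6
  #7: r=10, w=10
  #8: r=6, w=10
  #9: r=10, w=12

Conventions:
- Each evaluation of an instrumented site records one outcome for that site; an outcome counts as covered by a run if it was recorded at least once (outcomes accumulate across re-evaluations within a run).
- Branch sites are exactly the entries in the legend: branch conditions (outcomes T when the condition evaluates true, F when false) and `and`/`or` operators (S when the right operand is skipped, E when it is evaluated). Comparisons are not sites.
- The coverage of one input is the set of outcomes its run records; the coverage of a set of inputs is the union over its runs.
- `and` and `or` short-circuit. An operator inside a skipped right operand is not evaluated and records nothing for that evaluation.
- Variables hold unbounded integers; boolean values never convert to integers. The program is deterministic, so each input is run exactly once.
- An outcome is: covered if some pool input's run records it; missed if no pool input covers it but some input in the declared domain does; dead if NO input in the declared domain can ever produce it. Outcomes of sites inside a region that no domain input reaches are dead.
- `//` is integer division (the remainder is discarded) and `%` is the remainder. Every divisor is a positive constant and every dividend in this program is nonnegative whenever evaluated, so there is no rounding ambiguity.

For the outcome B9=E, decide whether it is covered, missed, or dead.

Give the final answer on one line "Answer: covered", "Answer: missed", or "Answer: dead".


B9=E is recorded by pool input(s) 1, 2 -> covered
Answer: covered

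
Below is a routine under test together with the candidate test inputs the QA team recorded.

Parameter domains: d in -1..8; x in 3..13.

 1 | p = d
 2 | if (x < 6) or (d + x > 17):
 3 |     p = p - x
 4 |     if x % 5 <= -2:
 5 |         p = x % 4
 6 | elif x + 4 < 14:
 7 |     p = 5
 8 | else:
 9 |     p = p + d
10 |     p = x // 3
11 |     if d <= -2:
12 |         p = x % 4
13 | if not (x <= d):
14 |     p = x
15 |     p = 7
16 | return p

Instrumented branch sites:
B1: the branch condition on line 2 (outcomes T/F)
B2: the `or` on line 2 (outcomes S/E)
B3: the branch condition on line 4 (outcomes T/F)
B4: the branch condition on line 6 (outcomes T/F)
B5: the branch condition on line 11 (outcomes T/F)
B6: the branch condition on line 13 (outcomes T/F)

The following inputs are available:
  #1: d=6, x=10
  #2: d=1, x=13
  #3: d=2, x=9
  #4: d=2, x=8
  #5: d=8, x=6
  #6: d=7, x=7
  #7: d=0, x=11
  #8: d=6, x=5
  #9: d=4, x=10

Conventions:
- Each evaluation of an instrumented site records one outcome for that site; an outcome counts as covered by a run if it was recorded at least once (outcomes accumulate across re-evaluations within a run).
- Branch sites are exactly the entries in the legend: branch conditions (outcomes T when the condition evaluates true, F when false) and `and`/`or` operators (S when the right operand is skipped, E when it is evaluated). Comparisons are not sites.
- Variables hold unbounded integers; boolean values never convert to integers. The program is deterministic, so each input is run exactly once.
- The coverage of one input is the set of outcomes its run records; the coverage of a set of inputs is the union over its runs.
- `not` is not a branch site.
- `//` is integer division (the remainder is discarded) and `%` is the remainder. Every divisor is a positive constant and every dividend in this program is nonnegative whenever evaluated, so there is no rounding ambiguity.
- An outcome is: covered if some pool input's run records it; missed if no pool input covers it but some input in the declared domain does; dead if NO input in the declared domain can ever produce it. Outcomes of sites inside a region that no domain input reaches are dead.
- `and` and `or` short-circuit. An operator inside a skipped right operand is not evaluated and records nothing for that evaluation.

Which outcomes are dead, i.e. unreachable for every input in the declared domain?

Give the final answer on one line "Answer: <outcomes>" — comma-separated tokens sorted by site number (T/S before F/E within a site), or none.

checking every outcome against all 110 domain inputs:
  B3=T: never recorded by any domain input -> dead
  B5=T: never recorded by any domain input -> dead
  reachable outcomes have witnesses, e.g. B1=T (e.g. d=-1, x=3), B1=F (e.g. d=-1, x=6), B2=S (e.g. d=-1, x=3), B2=E (e.g. d=-1, x=6)

Answer: B3=T, B5=T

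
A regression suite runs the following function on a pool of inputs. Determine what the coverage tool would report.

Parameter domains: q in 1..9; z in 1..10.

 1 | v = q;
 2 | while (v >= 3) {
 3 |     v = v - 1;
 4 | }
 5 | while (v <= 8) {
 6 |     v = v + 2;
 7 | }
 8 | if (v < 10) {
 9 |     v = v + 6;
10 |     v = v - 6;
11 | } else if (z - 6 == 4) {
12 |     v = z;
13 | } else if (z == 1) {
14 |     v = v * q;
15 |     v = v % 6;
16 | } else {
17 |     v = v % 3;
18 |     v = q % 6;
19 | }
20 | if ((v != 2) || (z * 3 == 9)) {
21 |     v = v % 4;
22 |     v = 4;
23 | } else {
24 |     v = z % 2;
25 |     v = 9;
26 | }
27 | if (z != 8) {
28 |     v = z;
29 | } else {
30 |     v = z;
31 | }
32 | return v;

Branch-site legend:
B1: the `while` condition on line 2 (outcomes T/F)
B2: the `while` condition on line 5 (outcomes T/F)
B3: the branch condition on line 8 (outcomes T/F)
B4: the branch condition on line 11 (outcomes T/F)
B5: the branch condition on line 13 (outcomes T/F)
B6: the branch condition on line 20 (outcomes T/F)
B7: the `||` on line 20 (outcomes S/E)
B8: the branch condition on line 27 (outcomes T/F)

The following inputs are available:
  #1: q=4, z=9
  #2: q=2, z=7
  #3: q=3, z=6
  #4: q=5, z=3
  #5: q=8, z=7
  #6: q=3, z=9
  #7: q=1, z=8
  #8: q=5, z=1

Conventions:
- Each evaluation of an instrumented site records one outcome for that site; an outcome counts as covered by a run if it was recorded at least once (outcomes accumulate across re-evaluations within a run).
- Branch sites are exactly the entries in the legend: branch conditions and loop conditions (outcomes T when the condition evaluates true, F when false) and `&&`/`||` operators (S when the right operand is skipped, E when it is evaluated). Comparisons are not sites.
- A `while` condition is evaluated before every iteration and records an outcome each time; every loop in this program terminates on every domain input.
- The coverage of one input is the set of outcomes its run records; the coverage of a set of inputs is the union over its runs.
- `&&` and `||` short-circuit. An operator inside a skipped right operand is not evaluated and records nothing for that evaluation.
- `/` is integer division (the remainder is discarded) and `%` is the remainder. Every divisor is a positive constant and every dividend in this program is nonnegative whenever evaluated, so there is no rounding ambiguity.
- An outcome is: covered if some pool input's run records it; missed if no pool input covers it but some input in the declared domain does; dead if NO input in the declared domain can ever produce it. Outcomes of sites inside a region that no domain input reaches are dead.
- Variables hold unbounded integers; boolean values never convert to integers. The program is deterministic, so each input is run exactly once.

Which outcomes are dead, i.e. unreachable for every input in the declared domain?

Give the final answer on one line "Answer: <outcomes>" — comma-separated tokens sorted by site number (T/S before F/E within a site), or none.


sweeping the full domain (90 inputs) for each outcome:
  reachable outcomes have witnesses, e.g. B1=T (e.g. q=3, z=1), B1=F (e.g. q=1, z=1), B2=T (e.g. q=1, z=1), B2=F (e.g. q=1, z=1)
Answer: none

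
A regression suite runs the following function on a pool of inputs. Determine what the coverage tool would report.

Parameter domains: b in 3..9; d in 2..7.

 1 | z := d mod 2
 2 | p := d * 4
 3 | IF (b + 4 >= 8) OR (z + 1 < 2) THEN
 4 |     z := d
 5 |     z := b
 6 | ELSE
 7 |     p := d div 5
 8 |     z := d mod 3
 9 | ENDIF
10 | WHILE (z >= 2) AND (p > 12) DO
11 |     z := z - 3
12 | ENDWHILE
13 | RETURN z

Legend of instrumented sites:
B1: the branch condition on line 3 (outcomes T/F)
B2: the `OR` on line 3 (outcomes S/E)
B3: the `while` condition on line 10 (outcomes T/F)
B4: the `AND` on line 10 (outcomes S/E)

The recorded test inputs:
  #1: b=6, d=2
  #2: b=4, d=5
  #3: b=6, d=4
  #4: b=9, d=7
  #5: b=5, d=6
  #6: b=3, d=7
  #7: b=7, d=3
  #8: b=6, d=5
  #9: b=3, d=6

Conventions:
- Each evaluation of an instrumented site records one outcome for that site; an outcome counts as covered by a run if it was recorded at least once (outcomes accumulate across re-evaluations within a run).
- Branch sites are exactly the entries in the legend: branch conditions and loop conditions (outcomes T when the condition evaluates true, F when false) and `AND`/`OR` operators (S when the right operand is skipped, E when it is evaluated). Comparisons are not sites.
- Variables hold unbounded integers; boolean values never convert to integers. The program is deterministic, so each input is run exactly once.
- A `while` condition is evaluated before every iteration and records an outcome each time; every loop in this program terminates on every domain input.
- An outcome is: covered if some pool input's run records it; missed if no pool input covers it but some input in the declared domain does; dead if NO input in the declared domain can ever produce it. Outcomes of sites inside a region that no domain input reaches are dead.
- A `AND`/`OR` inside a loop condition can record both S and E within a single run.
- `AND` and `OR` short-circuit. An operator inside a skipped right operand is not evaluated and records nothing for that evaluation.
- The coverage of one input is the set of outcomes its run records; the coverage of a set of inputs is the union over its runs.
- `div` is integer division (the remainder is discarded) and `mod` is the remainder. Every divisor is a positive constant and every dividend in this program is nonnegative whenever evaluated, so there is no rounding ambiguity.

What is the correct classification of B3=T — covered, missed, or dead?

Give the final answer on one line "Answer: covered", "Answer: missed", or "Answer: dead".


B3=T is recorded by pool input(s) 2, 3, 4, 5, 8, 9 -> covered
Answer: covered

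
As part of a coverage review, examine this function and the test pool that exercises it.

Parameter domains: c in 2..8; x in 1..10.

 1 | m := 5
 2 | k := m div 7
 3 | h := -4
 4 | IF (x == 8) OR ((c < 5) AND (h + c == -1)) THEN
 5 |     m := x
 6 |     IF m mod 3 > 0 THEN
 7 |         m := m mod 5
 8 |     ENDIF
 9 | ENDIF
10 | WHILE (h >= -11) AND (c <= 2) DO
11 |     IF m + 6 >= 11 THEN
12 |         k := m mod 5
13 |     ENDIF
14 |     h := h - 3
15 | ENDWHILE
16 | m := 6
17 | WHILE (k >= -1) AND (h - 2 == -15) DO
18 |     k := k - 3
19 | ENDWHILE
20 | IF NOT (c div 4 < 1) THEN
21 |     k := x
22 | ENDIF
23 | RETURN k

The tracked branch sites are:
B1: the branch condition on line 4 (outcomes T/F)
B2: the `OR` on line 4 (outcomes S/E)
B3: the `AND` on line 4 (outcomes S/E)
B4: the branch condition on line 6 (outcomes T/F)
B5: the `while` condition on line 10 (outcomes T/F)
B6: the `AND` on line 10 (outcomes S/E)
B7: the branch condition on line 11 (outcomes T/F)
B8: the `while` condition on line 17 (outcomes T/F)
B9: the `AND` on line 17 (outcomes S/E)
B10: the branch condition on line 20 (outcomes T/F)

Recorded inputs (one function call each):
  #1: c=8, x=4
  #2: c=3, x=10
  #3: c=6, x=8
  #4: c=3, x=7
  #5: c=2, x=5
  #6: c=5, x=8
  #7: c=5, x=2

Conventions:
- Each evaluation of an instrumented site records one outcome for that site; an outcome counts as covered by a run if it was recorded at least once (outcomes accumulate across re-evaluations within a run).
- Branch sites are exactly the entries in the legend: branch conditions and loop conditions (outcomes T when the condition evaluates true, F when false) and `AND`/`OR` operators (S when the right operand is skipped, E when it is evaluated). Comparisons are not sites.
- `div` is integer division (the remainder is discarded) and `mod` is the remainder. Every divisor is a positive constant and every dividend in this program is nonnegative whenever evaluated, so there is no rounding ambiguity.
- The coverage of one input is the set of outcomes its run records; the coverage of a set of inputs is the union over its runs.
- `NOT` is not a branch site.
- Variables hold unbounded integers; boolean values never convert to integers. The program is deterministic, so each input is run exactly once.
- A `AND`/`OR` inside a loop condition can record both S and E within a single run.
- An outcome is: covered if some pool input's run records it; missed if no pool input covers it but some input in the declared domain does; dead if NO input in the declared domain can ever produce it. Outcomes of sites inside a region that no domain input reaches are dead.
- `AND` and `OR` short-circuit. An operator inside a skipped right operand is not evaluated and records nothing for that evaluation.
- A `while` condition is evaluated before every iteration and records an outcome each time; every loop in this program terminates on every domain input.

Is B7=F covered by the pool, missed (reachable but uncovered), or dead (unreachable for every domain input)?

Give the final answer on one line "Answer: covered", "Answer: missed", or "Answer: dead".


no pool input records B7=F
but domain input (c=2, x=8) does record it -> reachable, so missed
Answer: missed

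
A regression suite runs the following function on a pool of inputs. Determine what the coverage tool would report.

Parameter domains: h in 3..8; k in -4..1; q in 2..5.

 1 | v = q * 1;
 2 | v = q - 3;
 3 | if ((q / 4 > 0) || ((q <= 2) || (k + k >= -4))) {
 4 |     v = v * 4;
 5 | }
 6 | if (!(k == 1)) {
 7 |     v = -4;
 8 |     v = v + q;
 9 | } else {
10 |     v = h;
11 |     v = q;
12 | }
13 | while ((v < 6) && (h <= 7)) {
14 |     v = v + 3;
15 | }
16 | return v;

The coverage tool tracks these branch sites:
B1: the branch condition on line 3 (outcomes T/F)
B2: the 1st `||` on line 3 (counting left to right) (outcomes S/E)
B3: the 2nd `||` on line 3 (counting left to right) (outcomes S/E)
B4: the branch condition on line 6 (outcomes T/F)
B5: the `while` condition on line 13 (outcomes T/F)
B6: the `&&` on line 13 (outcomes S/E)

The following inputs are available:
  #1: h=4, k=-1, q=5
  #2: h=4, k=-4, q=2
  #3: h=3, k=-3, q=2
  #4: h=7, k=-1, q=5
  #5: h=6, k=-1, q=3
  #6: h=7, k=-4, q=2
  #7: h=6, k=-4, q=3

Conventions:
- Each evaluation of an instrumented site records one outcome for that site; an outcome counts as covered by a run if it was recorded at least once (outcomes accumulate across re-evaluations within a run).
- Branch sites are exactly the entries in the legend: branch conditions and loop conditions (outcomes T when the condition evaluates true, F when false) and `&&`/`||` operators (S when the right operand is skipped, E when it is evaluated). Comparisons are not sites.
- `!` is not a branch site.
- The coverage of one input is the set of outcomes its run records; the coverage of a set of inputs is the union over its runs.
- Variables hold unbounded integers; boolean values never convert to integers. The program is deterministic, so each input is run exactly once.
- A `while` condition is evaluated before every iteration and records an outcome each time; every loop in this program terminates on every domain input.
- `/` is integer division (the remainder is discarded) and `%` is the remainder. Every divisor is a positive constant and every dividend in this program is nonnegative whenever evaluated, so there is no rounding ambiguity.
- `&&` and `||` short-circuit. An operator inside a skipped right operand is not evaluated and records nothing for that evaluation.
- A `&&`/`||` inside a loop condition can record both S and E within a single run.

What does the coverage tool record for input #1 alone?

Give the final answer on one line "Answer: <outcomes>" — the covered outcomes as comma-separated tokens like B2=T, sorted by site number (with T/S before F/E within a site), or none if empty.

Event log for input #1 (h=4, k=-1, q=5):
  B2->S, B1->T, B4->T, B6->E, B5->T, B6->E, B5->T, B6->S, B5->F
deduplicating events, the covered set is: B1=T, B2=S, B4=T, B5=T, B5=F, B6=S, B6=E

Answer: B1=T, B2=S, B4=T, B5=T, B5=F, B6=S, B6=E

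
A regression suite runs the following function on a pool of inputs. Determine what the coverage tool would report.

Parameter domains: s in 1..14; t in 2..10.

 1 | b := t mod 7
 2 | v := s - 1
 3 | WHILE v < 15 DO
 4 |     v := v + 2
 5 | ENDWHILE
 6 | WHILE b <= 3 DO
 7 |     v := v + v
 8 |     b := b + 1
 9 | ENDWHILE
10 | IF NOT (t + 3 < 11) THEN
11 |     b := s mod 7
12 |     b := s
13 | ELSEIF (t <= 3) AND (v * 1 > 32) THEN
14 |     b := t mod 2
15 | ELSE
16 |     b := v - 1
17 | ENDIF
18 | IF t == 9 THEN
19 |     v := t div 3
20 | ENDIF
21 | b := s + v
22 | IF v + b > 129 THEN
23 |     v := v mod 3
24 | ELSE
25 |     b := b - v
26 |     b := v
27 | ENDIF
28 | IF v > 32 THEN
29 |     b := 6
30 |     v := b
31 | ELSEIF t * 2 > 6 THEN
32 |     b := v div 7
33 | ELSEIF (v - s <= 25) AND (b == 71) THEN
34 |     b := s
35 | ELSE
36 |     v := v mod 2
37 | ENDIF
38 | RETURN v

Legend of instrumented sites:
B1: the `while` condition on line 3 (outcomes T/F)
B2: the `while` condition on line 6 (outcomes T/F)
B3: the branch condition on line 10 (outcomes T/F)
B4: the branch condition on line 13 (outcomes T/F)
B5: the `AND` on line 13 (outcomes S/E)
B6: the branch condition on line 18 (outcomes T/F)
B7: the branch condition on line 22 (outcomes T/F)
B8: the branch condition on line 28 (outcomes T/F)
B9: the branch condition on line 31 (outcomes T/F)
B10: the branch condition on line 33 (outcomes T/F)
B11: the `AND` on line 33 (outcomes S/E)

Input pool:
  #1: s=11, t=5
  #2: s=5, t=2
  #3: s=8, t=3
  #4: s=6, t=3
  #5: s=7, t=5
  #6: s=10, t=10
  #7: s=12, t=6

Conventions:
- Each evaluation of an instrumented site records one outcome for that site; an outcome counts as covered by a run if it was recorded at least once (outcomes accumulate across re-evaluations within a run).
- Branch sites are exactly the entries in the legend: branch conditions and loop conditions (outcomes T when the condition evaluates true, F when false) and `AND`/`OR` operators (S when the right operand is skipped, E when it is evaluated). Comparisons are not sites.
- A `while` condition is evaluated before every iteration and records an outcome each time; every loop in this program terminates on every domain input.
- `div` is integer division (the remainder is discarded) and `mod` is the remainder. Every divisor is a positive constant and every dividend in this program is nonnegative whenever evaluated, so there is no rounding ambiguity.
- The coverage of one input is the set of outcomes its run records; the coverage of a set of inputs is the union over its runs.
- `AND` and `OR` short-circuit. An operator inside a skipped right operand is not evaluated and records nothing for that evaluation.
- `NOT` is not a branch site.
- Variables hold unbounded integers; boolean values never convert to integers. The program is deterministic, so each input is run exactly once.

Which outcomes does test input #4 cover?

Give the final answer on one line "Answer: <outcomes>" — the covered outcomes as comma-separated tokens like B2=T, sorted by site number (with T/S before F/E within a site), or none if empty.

Simulating input #4 (s=6, t=3) step by step:
  B1->T, B1->T, B1->T, B1->T, B1->T, B1->F, B2->T, B2->F, B3->F, B5->E
  B4->F, B6->F, B7->F, B8->F, B9->F, B11->E, B10->F
distinct outcomes covered: B1=T, B1=F, B2=T, B2=F, B3=F, B4=F, B5=E, B6=F, B7=F, B8=F, B9=F, B10=F, B11=E

Answer: B1=T, B1=F, B2=T, B2=F, B3=F, B4=F, B5=E, B6=F, B7=F, B8=F, B9=F, B10=F, B11=E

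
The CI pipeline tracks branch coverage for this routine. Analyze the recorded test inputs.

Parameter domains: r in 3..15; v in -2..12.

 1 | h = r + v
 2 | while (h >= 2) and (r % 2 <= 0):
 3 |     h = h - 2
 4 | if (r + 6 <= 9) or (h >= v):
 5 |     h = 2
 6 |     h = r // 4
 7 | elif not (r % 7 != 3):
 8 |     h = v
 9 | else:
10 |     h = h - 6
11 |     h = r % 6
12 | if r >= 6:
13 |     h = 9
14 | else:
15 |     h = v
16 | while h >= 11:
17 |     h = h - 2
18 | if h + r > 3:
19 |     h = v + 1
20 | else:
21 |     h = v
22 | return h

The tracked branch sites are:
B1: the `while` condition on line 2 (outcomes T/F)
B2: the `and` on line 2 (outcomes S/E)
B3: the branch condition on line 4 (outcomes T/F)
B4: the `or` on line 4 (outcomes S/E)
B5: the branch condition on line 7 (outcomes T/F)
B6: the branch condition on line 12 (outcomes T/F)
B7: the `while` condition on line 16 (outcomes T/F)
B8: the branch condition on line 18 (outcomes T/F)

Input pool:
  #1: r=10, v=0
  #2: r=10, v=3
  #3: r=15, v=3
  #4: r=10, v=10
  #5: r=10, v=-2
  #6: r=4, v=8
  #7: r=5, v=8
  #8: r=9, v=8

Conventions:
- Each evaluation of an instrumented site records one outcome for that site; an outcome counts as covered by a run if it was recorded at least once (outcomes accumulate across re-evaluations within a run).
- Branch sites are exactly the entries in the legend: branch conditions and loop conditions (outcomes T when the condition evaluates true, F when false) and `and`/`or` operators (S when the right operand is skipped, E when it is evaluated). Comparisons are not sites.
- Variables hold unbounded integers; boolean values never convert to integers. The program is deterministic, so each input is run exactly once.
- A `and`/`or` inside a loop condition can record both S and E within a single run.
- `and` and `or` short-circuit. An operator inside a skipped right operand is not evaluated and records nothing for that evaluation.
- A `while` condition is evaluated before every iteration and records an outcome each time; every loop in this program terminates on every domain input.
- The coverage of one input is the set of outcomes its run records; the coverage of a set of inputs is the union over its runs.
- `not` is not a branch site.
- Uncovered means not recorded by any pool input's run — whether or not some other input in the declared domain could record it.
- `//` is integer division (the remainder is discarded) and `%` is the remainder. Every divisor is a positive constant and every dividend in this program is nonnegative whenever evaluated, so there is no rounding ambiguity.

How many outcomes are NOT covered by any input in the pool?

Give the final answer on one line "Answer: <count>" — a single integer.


#1 (r=10, v=0) -> B2->E, B1->T, B2->E, B1->T, B2->E, B1->T, B2->E, B1->T, B2->E, B1->T, B2->S, B1->F, B4->E, B3->T, ...; covered: B1=T, B1=F, B2=S, B2=E, B3=T, B4=E, B6=T, B7=F, B8=T
#2 (r=10, v=3) -> B2->E, B1->T, B2->E, B1->T, B2->E, B1->T, B2->E, B1->T, B2->E, B1->T, B2->E, B1->T, B2->S, B1->F, ...; covered: B1=T, B1=F, B2=S, B2=E, B3=F, B4=E, B5=T, B6=T, B7=F, B8=T
#3 (r=15, v=3) -> B2->E, B1->F, B4->E, B3->T, B6->T, B7->F, B8->T; covered: B1=F, B2=E, B3=T, B4=E, B6=T, B7=F, B8=T
#4 (r=10, v=10) -> B2->E, B1->T, B2->E, B1->T, B2->E, B1->T, B2->E, B1->T, B2->E, B1->T, B2->E, B1->T, B2->E, B1->T, ...; covered: B1=T, B1=F, B2=S, B2=E, B3=F, B4=E, B5=T, B6=T, B7=F, B8=T
#5 (r=10, v=-2) -> B2->E, B1->T, B2->E, B1->T, B2->E, B1->T, B2->E, B1->T, B2->S, B1->F, B4->E, B3->T, B6->T, B7->F, ...; covered: B1=T, B1=F, B2=S, B2=E, B3=T, B4=E, B6=T, B7=F, B8=T
#6 (r=4, v=8) -> B2->E, B1->T, B2->E, B1->T, B2->E, B1->T, B2->E, B1->T, B2->E, B1->T, B2->E, B1->T, B2->S, B1->F, ...; covered: B1=T, B1=F, B2=S, B2=E, B3=F, B4=E, B5=F, B6=F, B7=F, B8=T
#7 (r=5, v=8) -> B2->E, B1->F, B4->E, B3->T, B6->F, B7->F, B8->T; covered: B1=F, B2=E, B3=T, B4=E, B6=F, B7=F, B8=T
#8 (r=9, v=8) -> B2->E, B1->F, B4->E, B3->T, B6->T, B7->F, B8->T; covered: B1=F, B2=E, B3=T, B4=E, B6=T, B7=F, B8=T
union over the pool: B1=T, B1=F, B2=S, B2=E, B3=T, B3=F, B4=E, B5=T, B5=F, B6=T, B6=F, B7=F, B8=T
uncovered (3 of 16): B4=S, B7=T, B8=F
Answer: 3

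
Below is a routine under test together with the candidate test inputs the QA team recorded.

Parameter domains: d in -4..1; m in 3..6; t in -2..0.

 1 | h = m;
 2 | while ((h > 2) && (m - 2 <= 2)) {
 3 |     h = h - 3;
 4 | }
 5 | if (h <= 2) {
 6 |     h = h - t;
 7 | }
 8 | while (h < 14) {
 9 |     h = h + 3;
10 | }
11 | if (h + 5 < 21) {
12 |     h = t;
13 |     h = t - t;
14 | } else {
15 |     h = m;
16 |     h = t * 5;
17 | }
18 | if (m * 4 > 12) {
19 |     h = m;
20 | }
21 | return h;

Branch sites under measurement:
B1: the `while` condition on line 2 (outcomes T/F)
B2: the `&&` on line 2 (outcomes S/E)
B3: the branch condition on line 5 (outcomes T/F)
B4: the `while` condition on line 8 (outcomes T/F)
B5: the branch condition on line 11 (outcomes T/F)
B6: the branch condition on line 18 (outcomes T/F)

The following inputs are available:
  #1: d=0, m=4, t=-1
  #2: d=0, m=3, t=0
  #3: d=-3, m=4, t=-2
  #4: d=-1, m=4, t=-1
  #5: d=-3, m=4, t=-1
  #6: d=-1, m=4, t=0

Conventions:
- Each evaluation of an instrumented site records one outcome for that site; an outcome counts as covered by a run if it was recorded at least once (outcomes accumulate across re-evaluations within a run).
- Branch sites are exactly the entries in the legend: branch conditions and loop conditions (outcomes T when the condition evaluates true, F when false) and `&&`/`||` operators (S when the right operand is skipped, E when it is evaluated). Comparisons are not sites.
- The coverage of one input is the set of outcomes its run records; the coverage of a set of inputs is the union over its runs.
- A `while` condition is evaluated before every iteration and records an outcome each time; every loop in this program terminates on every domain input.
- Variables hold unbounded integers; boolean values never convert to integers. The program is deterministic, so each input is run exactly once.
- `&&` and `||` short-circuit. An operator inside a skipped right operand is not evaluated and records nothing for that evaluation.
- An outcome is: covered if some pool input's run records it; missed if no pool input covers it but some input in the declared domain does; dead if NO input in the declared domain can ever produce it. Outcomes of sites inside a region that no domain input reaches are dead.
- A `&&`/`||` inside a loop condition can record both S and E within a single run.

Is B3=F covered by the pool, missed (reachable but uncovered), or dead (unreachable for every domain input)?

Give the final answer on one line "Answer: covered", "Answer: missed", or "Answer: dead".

no pool input records B3=F
but domain input (d=-4, m=5, t=-2) does record it -> reachable, so missed

Answer: missed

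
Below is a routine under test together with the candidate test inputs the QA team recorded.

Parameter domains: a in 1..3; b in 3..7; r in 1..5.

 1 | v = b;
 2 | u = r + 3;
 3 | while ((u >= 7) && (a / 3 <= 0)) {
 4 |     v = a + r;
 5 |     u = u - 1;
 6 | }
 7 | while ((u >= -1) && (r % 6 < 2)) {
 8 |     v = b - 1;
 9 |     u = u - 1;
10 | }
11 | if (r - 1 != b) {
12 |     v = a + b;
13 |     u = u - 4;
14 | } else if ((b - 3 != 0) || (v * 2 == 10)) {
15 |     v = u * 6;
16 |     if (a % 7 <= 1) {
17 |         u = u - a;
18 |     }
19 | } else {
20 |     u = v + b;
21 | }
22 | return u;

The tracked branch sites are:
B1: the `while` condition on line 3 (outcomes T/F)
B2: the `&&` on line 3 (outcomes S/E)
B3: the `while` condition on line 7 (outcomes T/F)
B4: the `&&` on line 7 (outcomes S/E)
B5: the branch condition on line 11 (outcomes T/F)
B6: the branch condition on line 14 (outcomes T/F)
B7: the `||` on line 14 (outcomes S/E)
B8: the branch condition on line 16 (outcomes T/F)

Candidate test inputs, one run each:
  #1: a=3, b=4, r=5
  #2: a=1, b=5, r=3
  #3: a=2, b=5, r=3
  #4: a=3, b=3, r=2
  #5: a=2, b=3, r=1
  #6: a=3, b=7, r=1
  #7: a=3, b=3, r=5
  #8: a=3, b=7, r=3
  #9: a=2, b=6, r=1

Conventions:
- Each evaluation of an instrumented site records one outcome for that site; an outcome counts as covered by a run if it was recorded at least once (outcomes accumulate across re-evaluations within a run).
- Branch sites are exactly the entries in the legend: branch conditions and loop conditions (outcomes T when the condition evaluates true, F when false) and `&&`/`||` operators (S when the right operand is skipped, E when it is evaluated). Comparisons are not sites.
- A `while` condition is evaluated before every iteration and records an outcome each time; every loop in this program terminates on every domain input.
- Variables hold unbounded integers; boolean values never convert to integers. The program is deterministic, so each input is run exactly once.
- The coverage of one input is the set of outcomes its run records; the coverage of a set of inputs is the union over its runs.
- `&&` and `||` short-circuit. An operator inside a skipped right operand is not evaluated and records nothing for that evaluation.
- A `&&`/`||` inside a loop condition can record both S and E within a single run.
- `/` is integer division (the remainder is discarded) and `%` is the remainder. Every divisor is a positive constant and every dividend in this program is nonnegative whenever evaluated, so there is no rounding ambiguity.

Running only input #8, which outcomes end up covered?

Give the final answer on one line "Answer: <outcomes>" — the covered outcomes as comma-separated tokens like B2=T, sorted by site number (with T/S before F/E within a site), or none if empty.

Tracing the run of input #8 (a=3, b=7, r=3):
  B2->S, B1->F, B4->E, B3->F, B5->T
collecting distinct outcomes: B1=F, B2=S, B3=F, B4=E, B5=T

Answer: B1=F, B2=S, B3=F, B4=E, B5=T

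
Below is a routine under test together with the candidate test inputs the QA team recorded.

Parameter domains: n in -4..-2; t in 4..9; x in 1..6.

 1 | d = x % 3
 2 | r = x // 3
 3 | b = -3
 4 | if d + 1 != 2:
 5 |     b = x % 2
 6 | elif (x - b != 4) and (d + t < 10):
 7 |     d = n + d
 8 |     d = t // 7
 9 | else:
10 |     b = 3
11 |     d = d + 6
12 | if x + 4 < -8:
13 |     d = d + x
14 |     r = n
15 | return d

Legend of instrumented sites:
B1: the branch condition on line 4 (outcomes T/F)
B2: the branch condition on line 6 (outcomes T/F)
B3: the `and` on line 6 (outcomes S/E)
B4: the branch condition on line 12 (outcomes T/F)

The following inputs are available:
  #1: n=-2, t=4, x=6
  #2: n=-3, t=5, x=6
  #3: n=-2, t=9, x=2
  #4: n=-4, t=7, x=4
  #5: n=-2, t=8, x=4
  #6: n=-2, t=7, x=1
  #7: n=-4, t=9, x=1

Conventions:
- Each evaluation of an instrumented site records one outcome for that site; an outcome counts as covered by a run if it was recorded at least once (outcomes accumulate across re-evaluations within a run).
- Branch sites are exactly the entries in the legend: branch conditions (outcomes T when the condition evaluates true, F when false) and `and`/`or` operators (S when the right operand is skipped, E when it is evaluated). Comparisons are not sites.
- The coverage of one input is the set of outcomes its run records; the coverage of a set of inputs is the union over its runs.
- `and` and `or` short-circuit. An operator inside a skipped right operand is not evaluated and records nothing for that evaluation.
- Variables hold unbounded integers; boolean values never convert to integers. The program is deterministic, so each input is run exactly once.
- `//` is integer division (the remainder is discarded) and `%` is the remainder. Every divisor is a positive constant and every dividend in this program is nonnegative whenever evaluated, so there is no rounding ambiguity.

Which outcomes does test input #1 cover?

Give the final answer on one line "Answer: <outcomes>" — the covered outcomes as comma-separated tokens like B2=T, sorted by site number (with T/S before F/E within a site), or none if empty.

Simulating input #1 (n=-2, t=4, x=6) step by step:
  B1->T, B4->F
deduplicating events, the covered set is: B1=T, B4=F

Answer: B1=T, B4=F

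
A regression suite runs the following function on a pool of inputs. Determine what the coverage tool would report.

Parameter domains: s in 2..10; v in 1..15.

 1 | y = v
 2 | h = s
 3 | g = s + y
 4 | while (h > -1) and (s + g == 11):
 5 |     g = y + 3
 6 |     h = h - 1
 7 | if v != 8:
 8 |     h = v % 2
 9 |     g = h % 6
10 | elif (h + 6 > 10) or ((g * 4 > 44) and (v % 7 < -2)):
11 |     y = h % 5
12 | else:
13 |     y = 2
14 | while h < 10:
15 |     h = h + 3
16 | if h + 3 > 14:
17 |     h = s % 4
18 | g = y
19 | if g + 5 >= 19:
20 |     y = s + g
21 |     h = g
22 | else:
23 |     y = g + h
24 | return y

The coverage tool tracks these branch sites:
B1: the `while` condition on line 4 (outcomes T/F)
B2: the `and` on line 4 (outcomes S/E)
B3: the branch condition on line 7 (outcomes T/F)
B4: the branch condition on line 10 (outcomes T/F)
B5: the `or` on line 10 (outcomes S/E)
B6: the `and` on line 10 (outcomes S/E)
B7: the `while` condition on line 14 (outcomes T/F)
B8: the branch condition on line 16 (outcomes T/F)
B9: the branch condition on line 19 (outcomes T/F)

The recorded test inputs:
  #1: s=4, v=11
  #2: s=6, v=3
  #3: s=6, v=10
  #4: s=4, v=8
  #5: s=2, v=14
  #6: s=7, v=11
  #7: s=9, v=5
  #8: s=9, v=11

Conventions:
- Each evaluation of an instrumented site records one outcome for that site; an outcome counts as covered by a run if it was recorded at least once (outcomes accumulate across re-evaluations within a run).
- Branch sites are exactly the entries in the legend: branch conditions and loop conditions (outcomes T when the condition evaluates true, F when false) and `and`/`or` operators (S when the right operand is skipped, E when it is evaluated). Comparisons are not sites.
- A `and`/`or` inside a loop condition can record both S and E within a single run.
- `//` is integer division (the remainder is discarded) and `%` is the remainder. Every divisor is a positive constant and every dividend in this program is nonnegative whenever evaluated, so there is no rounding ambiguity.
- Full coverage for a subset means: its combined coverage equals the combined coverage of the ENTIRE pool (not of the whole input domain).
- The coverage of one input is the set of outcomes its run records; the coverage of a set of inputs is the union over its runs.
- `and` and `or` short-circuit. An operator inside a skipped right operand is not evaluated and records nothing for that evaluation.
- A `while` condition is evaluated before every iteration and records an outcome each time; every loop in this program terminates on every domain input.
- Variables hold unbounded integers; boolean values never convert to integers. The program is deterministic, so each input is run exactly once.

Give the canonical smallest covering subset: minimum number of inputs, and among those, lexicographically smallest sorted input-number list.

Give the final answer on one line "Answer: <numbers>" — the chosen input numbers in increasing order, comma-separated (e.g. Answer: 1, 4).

run #1 (s=4, v=11) records B1=F, B2=E, B3=T, B7=T, B7=F, B8=F, B9=F
run #2 (s=6, v=3) records B1=F, B2=E, B3=T, B7=T, B7=F, B8=F, B9=F
run #3 (s=6, v=10) records B1=F, B2=E, B3=T, B7=T, B7=F, B8=T, B9=F
run #4 (s=4, v=8) records B1=F, B2=E, B3=F, B4=F, B5=E, B6=E, B7=T, B7=F, B8=F, B9=F
run #5 (s=2, v=14) records B1=F, B2=E, B3=T, B7=T, B7=F, B8=T, B9=T
run #6 (s=7, v=11) records B1=F, B2=E, B3=T, B7=T, B7=F, B8=F, B9=F
run #7 (s=9, v=5) records B1=F, B2=E, B3=T, B7=T, B7=F, B8=F, B9=F
run #8 (s=9, v=11) records B1=F, B2=E, B3=T, B7=T, B7=F, B8=F, B9=F
union over all inputs: B1=F, B2=E, B3=T, B3=F, B4=F, B5=E, B6=E, B7=T, B7=F, B8=T, B8=F, B9=T, B9=F (13 outcomes)
no size-1 subset reaches all 13 outcomes (best union: 10/13)
inputs {4, 5} (size 2) cover everything; no size-2 subset with a lexicographically smaller index list covers all 13

Answer: 4, 5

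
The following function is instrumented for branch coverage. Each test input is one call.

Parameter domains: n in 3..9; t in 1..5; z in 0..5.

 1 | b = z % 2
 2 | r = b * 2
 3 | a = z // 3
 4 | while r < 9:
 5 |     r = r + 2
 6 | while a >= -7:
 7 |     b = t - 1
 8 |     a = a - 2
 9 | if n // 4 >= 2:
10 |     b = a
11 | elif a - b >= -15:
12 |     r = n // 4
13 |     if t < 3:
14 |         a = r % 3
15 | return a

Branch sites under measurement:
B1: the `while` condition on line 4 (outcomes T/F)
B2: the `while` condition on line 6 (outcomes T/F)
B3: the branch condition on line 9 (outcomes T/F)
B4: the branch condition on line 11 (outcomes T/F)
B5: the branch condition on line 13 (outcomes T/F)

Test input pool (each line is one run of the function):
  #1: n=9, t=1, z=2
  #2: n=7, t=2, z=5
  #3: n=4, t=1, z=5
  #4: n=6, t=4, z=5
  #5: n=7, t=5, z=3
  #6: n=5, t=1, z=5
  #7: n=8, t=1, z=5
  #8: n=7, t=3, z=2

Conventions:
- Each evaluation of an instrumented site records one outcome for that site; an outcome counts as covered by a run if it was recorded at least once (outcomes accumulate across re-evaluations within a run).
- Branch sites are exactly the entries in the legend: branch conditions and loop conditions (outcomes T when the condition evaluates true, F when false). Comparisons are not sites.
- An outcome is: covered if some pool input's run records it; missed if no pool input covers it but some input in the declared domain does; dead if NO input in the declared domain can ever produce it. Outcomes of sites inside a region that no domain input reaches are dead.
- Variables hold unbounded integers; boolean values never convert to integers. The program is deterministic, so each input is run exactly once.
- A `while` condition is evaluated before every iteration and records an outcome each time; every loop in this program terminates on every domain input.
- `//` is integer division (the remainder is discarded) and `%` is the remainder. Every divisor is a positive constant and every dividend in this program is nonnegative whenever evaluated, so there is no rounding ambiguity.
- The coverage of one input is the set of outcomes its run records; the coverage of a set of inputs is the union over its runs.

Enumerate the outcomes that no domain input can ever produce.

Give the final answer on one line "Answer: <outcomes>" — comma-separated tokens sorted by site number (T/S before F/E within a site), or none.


running all 210 domain inputs and tallying outcomes:
  B4=F: zero occurrences over every domain input -> dead
  reachable outcomes have witnesses, e.g. B1=T (e.g. n=3, t=1, z=0), B1=F (e.g. n=3, t=1, z=0), B2=T (e.g. n=3, t=1, z=0), B2=F (e.g. n=3, t=1, z=0)
Answer: B4=F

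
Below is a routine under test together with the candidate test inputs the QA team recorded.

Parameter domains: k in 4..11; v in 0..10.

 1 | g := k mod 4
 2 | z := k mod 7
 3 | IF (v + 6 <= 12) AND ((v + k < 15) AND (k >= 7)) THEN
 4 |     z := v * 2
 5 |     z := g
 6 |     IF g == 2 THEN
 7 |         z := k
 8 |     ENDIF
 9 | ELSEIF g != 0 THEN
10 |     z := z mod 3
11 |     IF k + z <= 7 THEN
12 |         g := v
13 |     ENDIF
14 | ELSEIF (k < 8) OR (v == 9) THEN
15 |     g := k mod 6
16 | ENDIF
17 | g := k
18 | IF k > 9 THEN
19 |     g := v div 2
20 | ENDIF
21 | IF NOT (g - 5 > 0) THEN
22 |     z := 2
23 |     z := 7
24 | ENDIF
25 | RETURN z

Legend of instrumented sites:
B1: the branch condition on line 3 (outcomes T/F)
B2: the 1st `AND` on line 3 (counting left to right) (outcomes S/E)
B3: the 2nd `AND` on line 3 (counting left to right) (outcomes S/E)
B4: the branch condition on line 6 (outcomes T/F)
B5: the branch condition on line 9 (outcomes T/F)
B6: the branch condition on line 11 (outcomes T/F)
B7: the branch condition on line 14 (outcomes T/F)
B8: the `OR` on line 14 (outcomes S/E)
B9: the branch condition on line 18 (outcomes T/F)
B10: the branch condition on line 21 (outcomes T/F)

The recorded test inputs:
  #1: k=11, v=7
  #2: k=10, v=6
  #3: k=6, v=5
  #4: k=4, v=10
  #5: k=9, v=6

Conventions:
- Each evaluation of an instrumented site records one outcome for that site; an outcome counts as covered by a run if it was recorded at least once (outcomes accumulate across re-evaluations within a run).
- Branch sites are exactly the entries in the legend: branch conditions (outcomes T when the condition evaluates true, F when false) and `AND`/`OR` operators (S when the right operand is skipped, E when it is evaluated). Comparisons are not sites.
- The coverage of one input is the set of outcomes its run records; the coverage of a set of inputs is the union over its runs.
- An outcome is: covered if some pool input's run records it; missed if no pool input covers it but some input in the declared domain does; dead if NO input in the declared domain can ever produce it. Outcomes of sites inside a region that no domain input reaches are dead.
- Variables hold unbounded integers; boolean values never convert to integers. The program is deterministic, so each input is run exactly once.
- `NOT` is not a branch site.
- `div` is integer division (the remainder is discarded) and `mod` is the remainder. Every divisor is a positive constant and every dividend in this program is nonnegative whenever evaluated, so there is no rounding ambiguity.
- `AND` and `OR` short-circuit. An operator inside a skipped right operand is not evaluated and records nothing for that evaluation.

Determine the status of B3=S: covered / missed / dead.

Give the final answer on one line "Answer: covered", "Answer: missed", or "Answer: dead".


B3=S is recorded by pool input(s) 2, 5 -> covered
Answer: covered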